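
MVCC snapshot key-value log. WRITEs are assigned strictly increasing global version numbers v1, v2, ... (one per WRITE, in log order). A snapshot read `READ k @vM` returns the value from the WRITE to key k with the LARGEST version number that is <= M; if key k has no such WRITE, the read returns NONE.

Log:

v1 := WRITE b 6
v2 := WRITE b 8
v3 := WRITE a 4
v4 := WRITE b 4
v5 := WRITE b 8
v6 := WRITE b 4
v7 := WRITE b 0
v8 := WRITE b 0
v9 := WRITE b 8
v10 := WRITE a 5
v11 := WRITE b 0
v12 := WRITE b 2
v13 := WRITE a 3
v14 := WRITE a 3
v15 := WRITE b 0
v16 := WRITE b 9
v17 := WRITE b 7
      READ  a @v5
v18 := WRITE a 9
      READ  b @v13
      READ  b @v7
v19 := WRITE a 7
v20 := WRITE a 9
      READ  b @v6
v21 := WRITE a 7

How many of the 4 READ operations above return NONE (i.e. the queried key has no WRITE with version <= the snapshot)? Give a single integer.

Answer: 0

Derivation:
v1: WRITE b=6  (b history now [(1, 6)])
v2: WRITE b=8  (b history now [(1, 6), (2, 8)])
v3: WRITE a=4  (a history now [(3, 4)])
v4: WRITE b=4  (b history now [(1, 6), (2, 8), (4, 4)])
v5: WRITE b=8  (b history now [(1, 6), (2, 8), (4, 4), (5, 8)])
v6: WRITE b=4  (b history now [(1, 6), (2, 8), (4, 4), (5, 8), (6, 4)])
v7: WRITE b=0  (b history now [(1, 6), (2, 8), (4, 4), (5, 8), (6, 4), (7, 0)])
v8: WRITE b=0  (b history now [(1, 6), (2, 8), (4, 4), (5, 8), (6, 4), (7, 0), (8, 0)])
v9: WRITE b=8  (b history now [(1, 6), (2, 8), (4, 4), (5, 8), (6, 4), (7, 0), (8, 0), (9, 8)])
v10: WRITE a=5  (a history now [(3, 4), (10, 5)])
v11: WRITE b=0  (b history now [(1, 6), (2, 8), (4, 4), (5, 8), (6, 4), (7, 0), (8, 0), (9, 8), (11, 0)])
v12: WRITE b=2  (b history now [(1, 6), (2, 8), (4, 4), (5, 8), (6, 4), (7, 0), (8, 0), (9, 8), (11, 0), (12, 2)])
v13: WRITE a=3  (a history now [(3, 4), (10, 5), (13, 3)])
v14: WRITE a=3  (a history now [(3, 4), (10, 5), (13, 3), (14, 3)])
v15: WRITE b=0  (b history now [(1, 6), (2, 8), (4, 4), (5, 8), (6, 4), (7, 0), (8, 0), (9, 8), (11, 0), (12, 2), (15, 0)])
v16: WRITE b=9  (b history now [(1, 6), (2, 8), (4, 4), (5, 8), (6, 4), (7, 0), (8, 0), (9, 8), (11, 0), (12, 2), (15, 0), (16, 9)])
v17: WRITE b=7  (b history now [(1, 6), (2, 8), (4, 4), (5, 8), (6, 4), (7, 0), (8, 0), (9, 8), (11, 0), (12, 2), (15, 0), (16, 9), (17, 7)])
READ a @v5: history=[(3, 4), (10, 5), (13, 3), (14, 3)] -> pick v3 -> 4
v18: WRITE a=9  (a history now [(3, 4), (10, 5), (13, 3), (14, 3), (18, 9)])
READ b @v13: history=[(1, 6), (2, 8), (4, 4), (5, 8), (6, 4), (7, 0), (8, 0), (9, 8), (11, 0), (12, 2), (15, 0), (16, 9), (17, 7)] -> pick v12 -> 2
READ b @v7: history=[(1, 6), (2, 8), (4, 4), (5, 8), (6, 4), (7, 0), (8, 0), (9, 8), (11, 0), (12, 2), (15, 0), (16, 9), (17, 7)] -> pick v7 -> 0
v19: WRITE a=7  (a history now [(3, 4), (10, 5), (13, 3), (14, 3), (18, 9), (19, 7)])
v20: WRITE a=9  (a history now [(3, 4), (10, 5), (13, 3), (14, 3), (18, 9), (19, 7), (20, 9)])
READ b @v6: history=[(1, 6), (2, 8), (4, 4), (5, 8), (6, 4), (7, 0), (8, 0), (9, 8), (11, 0), (12, 2), (15, 0), (16, 9), (17, 7)] -> pick v6 -> 4
v21: WRITE a=7  (a history now [(3, 4), (10, 5), (13, 3), (14, 3), (18, 9), (19, 7), (20, 9), (21, 7)])
Read results in order: ['4', '2', '0', '4']
NONE count = 0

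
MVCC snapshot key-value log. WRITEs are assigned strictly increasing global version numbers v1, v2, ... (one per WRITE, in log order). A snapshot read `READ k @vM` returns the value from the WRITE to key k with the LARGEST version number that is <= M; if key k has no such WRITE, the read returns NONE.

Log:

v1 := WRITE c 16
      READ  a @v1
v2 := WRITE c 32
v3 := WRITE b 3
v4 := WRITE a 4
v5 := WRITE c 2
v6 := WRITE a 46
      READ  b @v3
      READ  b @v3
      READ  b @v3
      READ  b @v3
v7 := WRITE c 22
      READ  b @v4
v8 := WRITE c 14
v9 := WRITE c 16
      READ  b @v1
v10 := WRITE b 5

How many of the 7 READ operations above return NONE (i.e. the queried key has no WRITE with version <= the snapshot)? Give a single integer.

v1: WRITE c=16  (c history now [(1, 16)])
READ a @v1: history=[] -> no version <= 1 -> NONE
v2: WRITE c=32  (c history now [(1, 16), (2, 32)])
v3: WRITE b=3  (b history now [(3, 3)])
v4: WRITE a=4  (a history now [(4, 4)])
v5: WRITE c=2  (c history now [(1, 16), (2, 32), (5, 2)])
v6: WRITE a=46  (a history now [(4, 4), (6, 46)])
READ b @v3: history=[(3, 3)] -> pick v3 -> 3
READ b @v3: history=[(3, 3)] -> pick v3 -> 3
READ b @v3: history=[(3, 3)] -> pick v3 -> 3
READ b @v3: history=[(3, 3)] -> pick v3 -> 3
v7: WRITE c=22  (c history now [(1, 16), (2, 32), (5, 2), (7, 22)])
READ b @v4: history=[(3, 3)] -> pick v3 -> 3
v8: WRITE c=14  (c history now [(1, 16), (2, 32), (5, 2), (7, 22), (8, 14)])
v9: WRITE c=16  (c history now [(1, 16), (2, 32), (5, 2), (7, 22), (8, 14), (9, 16)])
READ b @v1: history=[(3, 3)] -> no version <= 1 -> NONE
v10: WRITE b=5  (b history now [(3, 3), (10, 5)])
Read results in order: ['NONE', '3', '3', '3', '3', '3', 'NONE']
NONE count = 2

Answer: 2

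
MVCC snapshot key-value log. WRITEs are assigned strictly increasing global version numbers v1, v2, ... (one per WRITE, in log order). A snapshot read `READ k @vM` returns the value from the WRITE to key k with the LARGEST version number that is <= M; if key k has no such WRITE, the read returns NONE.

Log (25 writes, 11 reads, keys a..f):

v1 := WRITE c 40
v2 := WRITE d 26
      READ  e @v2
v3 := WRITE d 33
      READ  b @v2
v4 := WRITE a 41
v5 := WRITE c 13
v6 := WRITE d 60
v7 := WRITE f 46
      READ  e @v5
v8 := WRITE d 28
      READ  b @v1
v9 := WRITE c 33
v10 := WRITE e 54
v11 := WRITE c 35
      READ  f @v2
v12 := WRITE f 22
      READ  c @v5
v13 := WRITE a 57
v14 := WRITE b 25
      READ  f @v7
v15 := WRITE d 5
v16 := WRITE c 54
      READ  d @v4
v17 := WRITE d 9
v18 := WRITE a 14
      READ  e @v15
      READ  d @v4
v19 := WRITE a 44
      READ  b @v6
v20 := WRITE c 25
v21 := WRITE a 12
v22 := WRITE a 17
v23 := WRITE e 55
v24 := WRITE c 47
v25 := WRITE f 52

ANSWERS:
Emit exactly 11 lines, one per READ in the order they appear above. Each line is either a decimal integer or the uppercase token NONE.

Answer: NONE
NONE
NONE
NONE
NONE
13
46
33
54
33
NONE

Derivation:
v1: WRITE c=40  (c history now [(1, 40)])
v2: WRITE d=26  (d history now [(2, 26)])
READ e @v2: history=[] -> no version <= 2 -> NONE
v3: WRITE d=33  (d history now [(2, 26), (3, 33)])
READ b @v2: history=[] -> no version <= 2 -> NONE
v4: WRITE a=41  (a history now [(4, 41)])
v5: WRITE c=13  (c history now [(1, 40), (5, 13)])
v6: WRITE d=60  (d history now [(2, 26), (3, 33), (6, 60)])
v7: WRITE f=46  (f history now [(7, 46)])
READ e @v5: history=[] -> no version <= 5 -> NONE
v8: WRITE d=28  (d history now [(2, 26), (3, 33), (6, 60), (8, 28)])
READ b @v1: history=[] -> no version <= 1 -> NONE
v9: WRITE c=33  (c history now [(1, 40), (5, 13), (9, 33)])
v10: WRITE e=54  (e history now [(10, 54)])
v11: WRITE c=35  (c history now [(1, 40), (5, 13), (9, 33), (11, 35)])
READ f @v2: history=[(7, 46)] -> no version <= 2 -> NONE
v12: WRITE f=22  (f history now [(7, 46), (12, 22)])
READ c @v5: history=[(1, 40), (5, 13), (9, 33), (11, 35)] -> pick v5 -> 13
v13: WRITE a=57  (a history now [(4, 41), (13, 57)])
v14: WRITE b=25  (b history now [(14, 25)])
READ f @v7: history=[(7, 46), (12, 22)] -> pick v7 -> 46
v15: WRITE d=5  (d history now [(2, 26), (3, 33), (6, 60), (8, 28), (15, 5)])
v16: WRITE c=54  (c history now [(1, 40), (5, 13), (9, 33), (11, 35), (16, 54)])
READ d @v4: history=[(2, 26), (3, 33), (6, 60), (8, 28), (15, 5)] -> pick v3 -> 33
v17: WRITE d=9  (d history now [(2, 26), (3, 33), (6, 60), (8, 28), (15, 5), (17, 9)])
v18: WRITE a=14  (a history now [(4, 41), (13, 57), (18, 14)])
READ e @v15: history=[(10, 54)] -> pick v10 -> 54
READ d @v4: history=[(2, 26), (3, 33), (6, 60), (8, 28), (15, 5), (17, 9)] -> pick v3 -> 33
v19: WRITE a=44  (a history now [(4, 41), (13, 57), (18, 14), (19, 44)])
READ b @v6: history=[(14, 25)] -> no version <= 6 -> NONE
v20: WRITE c=25  (c history now [(1, 40), (5, 13), (9, 33), (11, 35), (16, 54), (20, 25)])
v21: WRITE a=12  (a history now [(4, 41), (13, 57), (18, 14), (19, 44), (21, 12)])
v22: WRITE a=17  (a history now [(4, 41), (13, 57), (18, 14), (19, 44), (21, 12), (22, 17)])
v23: WRITE e=55  (e history now [(10, 54), (23, 55)])
v24: WRITE c=47  (c history now [(1, 40), (5, 13), (9, 33), (11, 35), (16, 54), (20, 25), (24, 47)])
v25: WRITE f=52  (f history now [(7, 46), (12, 22), (25, 52)])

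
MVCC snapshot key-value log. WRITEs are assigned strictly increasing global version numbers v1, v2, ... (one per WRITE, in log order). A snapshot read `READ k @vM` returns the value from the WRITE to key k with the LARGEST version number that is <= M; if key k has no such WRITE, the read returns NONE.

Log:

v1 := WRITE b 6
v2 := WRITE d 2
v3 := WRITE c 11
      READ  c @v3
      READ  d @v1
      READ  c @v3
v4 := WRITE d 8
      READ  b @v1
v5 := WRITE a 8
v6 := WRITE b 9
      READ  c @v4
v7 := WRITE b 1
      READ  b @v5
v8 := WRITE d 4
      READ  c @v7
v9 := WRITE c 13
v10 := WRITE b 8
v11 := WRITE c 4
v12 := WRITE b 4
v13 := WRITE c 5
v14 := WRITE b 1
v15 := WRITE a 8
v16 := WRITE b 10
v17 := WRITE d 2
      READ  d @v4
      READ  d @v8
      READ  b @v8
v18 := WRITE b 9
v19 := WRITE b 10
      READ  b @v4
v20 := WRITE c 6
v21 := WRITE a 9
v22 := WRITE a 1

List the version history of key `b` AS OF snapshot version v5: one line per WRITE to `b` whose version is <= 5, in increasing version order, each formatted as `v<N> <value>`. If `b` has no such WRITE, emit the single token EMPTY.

Answer: v1 6

Derivation:
Scan writes for key=b with version <= 5:
  v1 WRITE b 6 -> keep
  v2 WRITE d 2 -> skip
  v3 WRITE c 11 -> skip
  v4 WRITE d 8 -> skip
  v5 WRITE a 8 -> skip
  v6 WRITE b 9 -> drop (> snap)
  v7 WRITE b 1 -> drop (> snap)
  v8 WRITE d 4 -> skip
  v9 WRITE c 13 -> skip
  v10 WRITE b 8 -> drop (> snap)
  v11 WRITE c 4 -> skip
  v12 WRITE b 4 -> drop (> snap)
  v13 WRITE c 5 -> skip
  v14 WRITE b 1 -> drop (> snap)
  v15 WRITE a 8 -> skip
  v16 WRITE b 10 -> drop (> snap)
  v17 WRITE d 2 -> skip
  v18 WRITE b 9 -> drop (> snap)
  v19 WRITE b 10 -> drop (> snap)
  v20 WRITE c 6 -> skip
  v21 WRITE a 9 -> skip
  v22 WRITE a 1 -> skip
Collected: [(1, 6)]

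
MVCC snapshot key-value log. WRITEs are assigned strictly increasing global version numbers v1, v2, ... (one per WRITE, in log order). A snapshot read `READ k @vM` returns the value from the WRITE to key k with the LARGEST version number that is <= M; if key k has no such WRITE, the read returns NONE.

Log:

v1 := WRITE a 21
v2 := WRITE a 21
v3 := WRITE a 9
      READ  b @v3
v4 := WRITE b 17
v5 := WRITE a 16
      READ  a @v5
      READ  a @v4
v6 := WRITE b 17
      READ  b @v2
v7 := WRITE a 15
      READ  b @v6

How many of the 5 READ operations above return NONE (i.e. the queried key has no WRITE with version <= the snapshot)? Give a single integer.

v1: WRITE a=21  (a history now [(1, 21)])
v2: WRITE a=21  (a history now [(1, 21), (2, 21)])
v3: WRITE a=9  (a history now [(1, 21), (2, 21), (3, 9)])
READ b @v3: history=[] -> no version <= 3 -> NONE
v4: WRITE b=17  (b history now [(4, 17)])
v5: WRITE a=16  (a history now [(1, 21), (2, 21), (3, 9), (5, 16)])
READ a @v5: history=[(1, 21), (2, 21), (3, 9), (5, 16)] -> pick v5 -> 16
READ a @v4: history=[(1, 21), (2, 21), (3, 9), (5, 16)] -> pick v3 -> 9
v6: WRITE b=17  (b history now [(4, 17), (6, 17)])
READ b @v2: history=[(4, 17), (6, 17)] -> no version <= 2 -> NONE
v7: WRITE a=15  (a history now [(1, 21), (2, 21), (3, 9), (5, 16), (7, 15)])
READ b @v6: history=[(4, 17), (6, 17)] -> pick v6 -> 17
Read results in order: ['NONE', '16', '9', 'NONE', '17']
NONE count = 2

Answer: 2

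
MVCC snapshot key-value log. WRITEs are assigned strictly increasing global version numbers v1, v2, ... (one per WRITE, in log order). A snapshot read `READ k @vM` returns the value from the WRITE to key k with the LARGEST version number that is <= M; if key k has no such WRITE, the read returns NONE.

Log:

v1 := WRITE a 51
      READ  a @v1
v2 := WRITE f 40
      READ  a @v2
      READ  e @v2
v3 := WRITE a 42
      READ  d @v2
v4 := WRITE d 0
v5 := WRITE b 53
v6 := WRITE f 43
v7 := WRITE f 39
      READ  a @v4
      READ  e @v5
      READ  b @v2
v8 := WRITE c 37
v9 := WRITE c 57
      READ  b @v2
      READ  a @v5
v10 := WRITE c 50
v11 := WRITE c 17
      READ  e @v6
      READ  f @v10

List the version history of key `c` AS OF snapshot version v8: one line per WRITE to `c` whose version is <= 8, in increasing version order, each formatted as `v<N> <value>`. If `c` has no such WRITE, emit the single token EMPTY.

Answer: v8 37

Derivation:
Scan writes for key=c with version <= 8:
  v1 WRITE a 51 -> skip
  v2 WRITE f 40 -> skip
  v3 WRITE a 42 -> skip
  v4 WRITE d 0 -> skip
  v5 WRITE b 53 -> skip
  v6 WRITE f 43 -> skip
  v7 WRITE f 39 -> skip
  v8 WRITE c 37 -> keep
  v9 WRITE c 57 -> drop (> snap)
  v10 WRITE c 50 -> drop (> snap)
  v11 WRITE c 17 -> drop (> snap)
Collected: [(8, 37)]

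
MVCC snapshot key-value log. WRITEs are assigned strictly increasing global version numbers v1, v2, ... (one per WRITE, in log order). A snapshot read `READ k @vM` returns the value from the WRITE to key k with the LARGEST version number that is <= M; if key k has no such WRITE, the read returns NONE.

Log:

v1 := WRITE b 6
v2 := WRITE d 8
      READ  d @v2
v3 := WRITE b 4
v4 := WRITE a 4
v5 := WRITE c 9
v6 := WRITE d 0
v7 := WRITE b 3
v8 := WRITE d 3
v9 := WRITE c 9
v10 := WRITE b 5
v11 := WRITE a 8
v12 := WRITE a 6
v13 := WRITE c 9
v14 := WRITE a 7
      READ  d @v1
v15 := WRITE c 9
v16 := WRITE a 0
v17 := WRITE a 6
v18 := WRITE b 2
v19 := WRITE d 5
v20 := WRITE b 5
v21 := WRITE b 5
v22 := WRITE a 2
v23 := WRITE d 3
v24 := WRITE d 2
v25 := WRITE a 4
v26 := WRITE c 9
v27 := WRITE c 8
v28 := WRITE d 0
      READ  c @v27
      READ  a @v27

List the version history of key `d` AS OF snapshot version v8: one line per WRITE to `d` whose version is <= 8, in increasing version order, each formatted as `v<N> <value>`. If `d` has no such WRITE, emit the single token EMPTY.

Scan writes for key=d with version <= 8:
  v1 WRITE b 6 -> skip
  v2 WRITE d 8 -> keep
  v3 WRITE b 4 -> skip
  v4 WRITE a 4 -> skip
  v5 WRITE c 9 -> skip
  v6 WRITE d 0 -> keep
  v7 WRITE b 3 -> skip
  v8 WRITE d 3 -> keep
  v9 WRITE c 9 -> skip
  v10 WRITE b 5 -> skip
  v11 WRITE a 8 -> skip
  v12 WRITE a 6 -> skip
  v13 WRITE c 9 -> skip
  v14 WRITE a 7 -> skip
  v15 WRITE c 9 -> skip
  v16 WRITE a 0 -> skip
  v17 WRITE a 6 -> skip
  v18 WRITE b 2 -> skip
  v19 WRITE d 5 -> drop (> snap)
  v20 WRITE b 5 -> skip
  v21 WRITE b 5 -> skip
  v22 WRITE a 2 -> skip
  v23 WRITE d 3 -> drop (> snap)
  v24 WRITE d 2 -> drop (> snap)
  v25 WRITE a 4 -> skip
  v26 WRITE c 9 -> skip
  v27 WRITE c 8 -> skip
  v28 WRITE d 0 -> drop (> snap)
Collected: [(2, 8), (6, 0), (8, 3)]

Answer: v2 8
v6 0
v8 3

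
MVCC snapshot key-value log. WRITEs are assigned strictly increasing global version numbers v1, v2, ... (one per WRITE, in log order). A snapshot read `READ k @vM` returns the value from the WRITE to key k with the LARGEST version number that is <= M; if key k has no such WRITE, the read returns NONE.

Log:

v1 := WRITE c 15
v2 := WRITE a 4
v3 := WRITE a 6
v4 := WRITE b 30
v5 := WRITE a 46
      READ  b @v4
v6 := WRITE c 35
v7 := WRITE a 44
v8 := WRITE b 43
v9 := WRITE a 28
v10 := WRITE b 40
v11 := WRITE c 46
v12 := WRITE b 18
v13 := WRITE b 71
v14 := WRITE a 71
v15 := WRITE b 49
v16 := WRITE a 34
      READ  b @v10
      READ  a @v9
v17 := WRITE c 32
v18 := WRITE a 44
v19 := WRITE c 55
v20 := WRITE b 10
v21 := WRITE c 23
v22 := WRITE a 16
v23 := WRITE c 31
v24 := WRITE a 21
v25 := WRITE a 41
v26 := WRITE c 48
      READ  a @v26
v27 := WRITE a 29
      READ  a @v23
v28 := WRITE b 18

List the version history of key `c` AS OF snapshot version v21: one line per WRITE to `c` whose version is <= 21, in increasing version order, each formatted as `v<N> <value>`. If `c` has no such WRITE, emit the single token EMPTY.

Answer: v1 15
v6 35
v11 46
v17 32
v19 55
v21 23

Derivation:
Scan writes for key=c with version <= 21:
  v1 WRITE c 15 -> keep
  v2 WRITE a 4 -> skip
  v3 WRITE a 6 -> skip
  v4 WRITE b 30 -> skip
  v5 WRITE a 46 -> skip
  v6 WRITE c 35 -> keep
  v7 WRITE a 44 -> skip
  v8 WRITE b 43 -> skip
  v9 WRITE a 28 -> skip
  v10 WRITE b 40 -> skip
  v11 WRITE c 46 -> keep
  v12 WRITE b 18 -> skip
  v13 WRITE b 71 -> skip
  v14 WRITE a 71 -> skip
  v15 WRITE b 49 -> skip
  v16 WRITE a 34 -> skip
  v17 WRITE c 32 -> keep
  v18 WRITE a 44 -> skip
  v19 WRITE c 55 -> keep
  v20 WRITE b 10 -> skip
  v21 WRITE c 23 -> keep
  v22 WRITE a 16 -> skip
  v23 WRITE c 31 -> drop (> snap)
  v24 WRITE a 21 -> skip
  v25 WRITE a 41 -> skip
  v26 WRITE c 48 -> drop (> snap)
  v27 WRITE a 29 -> skip
  v28 WRITE b 18 -> skip
Collected: [(1, 15), (6, 35), (11, 46), (17, 32), (19, 55), (21, 23)]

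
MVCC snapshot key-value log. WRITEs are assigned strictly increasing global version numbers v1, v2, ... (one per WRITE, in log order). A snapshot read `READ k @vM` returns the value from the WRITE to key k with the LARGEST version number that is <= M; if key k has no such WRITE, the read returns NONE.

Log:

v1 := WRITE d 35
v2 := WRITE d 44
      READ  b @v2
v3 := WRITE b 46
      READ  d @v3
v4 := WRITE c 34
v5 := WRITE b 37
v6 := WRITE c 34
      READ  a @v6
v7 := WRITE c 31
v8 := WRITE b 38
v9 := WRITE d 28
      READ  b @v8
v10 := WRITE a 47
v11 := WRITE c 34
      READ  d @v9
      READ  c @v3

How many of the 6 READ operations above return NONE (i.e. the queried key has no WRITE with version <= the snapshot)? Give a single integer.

v1: WRITE d=35  (d history now [(1, 35)])
v2: WRITE d=44  (d history now [(1, 35), (2, 44)])
READ b @v2: history=[] -> no version <= 2 -> NONE
v3: WRITE b=46  (b history now [(3, 46)])
READ d @v3: history=[(1, 35), (2, 44)] -> pick v2 -> 44
v4: WRITE c=34  (c history now [(4, 34)])
v5: WRITE b=37  (b history now [(3, 46), (5, 37)])
v6: WRITE c=34  (c history now [(4, 34), (6, 34)])
READ a @v6: history=[] -> no version <= 6 -> NONE
v7: WRITE c=31  (c history now [(4, 34), (6, 34), (7, 31)])
v8: WRITE b=38  (b history now [(3, 46), (5, 37), (8, 38)])
v9: WRITE d=28  (d history now [(1, 35), (2, 44), (9, 28)])
READ b @v8: history=[(3, 46), (5, 37), (8, 38)] -> pick v8 -> 38
v10: WRITE a=47  (a history now [(10, 47)])
v11: WRITE c=34  (c history now [(4, 34), (6, 34), (7, 31), (11, 34)])
READ d @v9: history=[(1, 35), (2, 44), (9, 28)] -> pick v9 -> 28
READ c @v3: history=[(4, 34), (6, 34), (7, 31), (11, 34)] -> no version <= 3 -> NONE
Read results in order: ['NONE', '44', 'NONE', '38', '28', 'NONE']
NONE count = 3

Answer: 3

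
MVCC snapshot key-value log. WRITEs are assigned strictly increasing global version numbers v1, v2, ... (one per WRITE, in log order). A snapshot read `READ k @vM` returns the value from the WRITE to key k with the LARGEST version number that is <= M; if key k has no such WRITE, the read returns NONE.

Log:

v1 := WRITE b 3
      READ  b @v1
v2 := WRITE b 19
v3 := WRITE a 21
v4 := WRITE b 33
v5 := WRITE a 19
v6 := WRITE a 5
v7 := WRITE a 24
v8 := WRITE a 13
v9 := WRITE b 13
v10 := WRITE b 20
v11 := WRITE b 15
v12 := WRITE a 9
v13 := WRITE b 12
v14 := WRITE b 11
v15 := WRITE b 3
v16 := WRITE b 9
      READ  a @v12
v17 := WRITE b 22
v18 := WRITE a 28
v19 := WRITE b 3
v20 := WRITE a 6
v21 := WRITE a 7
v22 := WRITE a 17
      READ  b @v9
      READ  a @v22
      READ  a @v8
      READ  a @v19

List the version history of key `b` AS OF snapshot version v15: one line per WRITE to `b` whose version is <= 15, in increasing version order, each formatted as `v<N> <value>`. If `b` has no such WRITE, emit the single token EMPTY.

Scan writes for key=b with version <= 15:
  v1 WRITE b 3 -> keep
  v2 WRITE b 19 -> keep
  v3 WRITE a 21 -> skip
  v4 WRITE b 33 -> keep
  v5 WRITE a 19 -> skip
  v6 WRITE a 5 -> skip
  v7 WRITE a 24 -> skip
  v8 WRITE a 13 -> skip
  v9 WRITE b 13 -> keep
  v10 WRITE b 20 -> keep
  v11 WRITE b 15 -> keep
  v12 WRITE a 9 -> skip
  v13 WRITE b 12 -> keep
  v14 WRITE b 11 -> keep
  v15 WRITE b 3 -> keep
  v16 WRITE b 9 -> drop (> snap)
  v17 WRITE b 22 -> drop (> snap)
  v18 WRITE a 28 -> skip
  v19 WRITE b 3 -> drop (> snap)
  v20 WRITE a 6 -> skip
  v21 WRITE a 7 -> skip
  v22 WRITE a 17 -> skip
Collected: [(1, 3), (2, 19), (4, 33), (9, 13), (10, 20), (11, 15), (13, 12), (14, 11), (15, 3)]

Answer: v1 3
v2 19
v4 33
v9 13
v10 20
v11 15
v13 12
v14 11
v15 3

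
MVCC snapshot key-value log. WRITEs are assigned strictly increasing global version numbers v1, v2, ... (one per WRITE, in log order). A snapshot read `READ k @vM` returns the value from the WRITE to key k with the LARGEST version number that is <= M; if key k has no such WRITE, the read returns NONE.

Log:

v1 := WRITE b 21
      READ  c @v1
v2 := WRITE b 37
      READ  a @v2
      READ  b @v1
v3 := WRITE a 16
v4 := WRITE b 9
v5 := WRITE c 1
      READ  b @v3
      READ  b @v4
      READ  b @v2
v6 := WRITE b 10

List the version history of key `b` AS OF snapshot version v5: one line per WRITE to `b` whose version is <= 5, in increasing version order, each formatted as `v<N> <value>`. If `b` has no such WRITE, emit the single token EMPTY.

Scan writes for key=b with version <= 5:
  v1 WRITE b 21 -> keep
  v2 WRITE b 37 -> keep
  v3 WRITE a 16 -> skip
  v4 WRITE b 9 -> keep
  v5 WRITE c 1 -> skip
  v6 WRITE b 10 -> drop (> snap)
Collected: [(1, 21), (2, 37), (4, 9)]

Answer: v1 21
v2 37
v4 9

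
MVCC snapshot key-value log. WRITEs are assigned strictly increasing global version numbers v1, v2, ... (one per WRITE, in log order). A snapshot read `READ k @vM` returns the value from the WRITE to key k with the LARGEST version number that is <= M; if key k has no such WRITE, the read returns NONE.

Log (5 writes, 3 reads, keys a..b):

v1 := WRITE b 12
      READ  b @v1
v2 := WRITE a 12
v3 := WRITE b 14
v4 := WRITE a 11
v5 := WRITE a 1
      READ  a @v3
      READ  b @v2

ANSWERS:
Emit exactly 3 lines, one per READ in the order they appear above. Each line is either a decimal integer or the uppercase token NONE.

Answer: 12
12
12

Derivation:
v1: WRITE b=12  (b history now [(1, 12)])
READ b @v1: history=[(1, 12)] -> pick v1 -> 12
v2: WRITE a=12  (a history now [(2, 12)])
v3: WRITE b=14  (b history now [(1, 12), (3, 14)])
v4: WRITE a=11  (a history now [(2, 12), (4, 11)])
v5: WRITE a=1  (a history now [(2, 12), (4, 11), (5, 1)])
READ a @v3: history=[(2, 12), (4, 11), (5, 1)] -> pick v2 -> 12
READ b @v2: history=[(1, 12), (3, 14)] -> pick v1 -> 12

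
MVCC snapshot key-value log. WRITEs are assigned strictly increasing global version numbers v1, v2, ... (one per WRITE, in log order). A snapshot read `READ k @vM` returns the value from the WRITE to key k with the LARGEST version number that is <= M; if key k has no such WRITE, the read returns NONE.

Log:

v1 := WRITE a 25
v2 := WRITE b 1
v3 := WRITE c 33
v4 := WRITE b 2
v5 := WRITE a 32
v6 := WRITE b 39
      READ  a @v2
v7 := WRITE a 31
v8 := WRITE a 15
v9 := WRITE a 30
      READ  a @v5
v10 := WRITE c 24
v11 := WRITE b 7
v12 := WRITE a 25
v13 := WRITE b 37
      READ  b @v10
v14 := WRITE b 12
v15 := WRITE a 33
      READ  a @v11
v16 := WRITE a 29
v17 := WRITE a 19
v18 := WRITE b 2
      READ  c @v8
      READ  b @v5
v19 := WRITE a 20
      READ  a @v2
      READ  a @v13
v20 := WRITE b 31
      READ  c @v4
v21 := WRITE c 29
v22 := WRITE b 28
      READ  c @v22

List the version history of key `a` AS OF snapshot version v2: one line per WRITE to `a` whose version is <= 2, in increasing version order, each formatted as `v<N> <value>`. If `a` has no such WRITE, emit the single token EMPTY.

Scan writes for key=a with version <= 2:
  v1 WRITE a 25 -> keep
  v2 WRITE b 1 -> skip
  v3 WRITE c 33 -> skip
  v4 WRITE b 2 -> skip
  v5 WRITE a 32 -> drop (> snap)
  v6 WRITE b 39 -> skip
  v7 WRITE a 31 -> drop (> snap)
  v8 WRITE a 15 -> drop (> snap)
  v9 WRITE a 30 -> drop (> snap)
  v10 WRITE c 24 -> skip
  v11 WRITE b 7 -> skip
  v12 WRITE a 25 -> drop (> snap)
  v13 WRITE b 37 -> skip
  v14 WRITE b 12 -> skip
  v15 WRITE a 33 -> drop (> snap)
  v16 WRITE a 29 -> drop (> snap)
  v17 WRITE a 19 -> drop (> snap)
  v18 WRITE b 2 -> skip
  v19 WRITE a 20 -> drop (> snap)
  v20 WRITE b 31 -> skip
  v21 WRITE c 29 -> skip
  v22 WRITE b 28 -> skip
Collected: [(1, 25)]

Answer: v1 25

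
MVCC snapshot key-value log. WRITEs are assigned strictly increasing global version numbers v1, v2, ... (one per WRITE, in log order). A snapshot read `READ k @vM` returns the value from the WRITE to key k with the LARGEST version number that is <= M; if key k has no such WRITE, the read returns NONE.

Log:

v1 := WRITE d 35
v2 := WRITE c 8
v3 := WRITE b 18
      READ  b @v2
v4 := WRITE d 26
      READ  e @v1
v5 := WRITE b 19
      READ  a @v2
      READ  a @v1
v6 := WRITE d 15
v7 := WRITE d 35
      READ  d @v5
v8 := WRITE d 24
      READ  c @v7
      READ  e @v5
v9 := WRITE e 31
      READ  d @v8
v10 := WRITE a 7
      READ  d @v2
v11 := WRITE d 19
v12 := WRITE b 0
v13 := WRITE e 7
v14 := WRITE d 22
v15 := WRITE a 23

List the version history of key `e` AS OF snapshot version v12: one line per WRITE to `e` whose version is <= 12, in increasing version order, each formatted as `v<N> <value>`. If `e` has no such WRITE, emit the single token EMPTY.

Scan writes for key=e with version <= 12:
  v1 WRITE d 35 -> skip
  v2 WRITE c 8 -> skip
  v3 WRITE b 18 -> skip
  v4 WRITE d 26 -> skip
  v5 WRITE b 19 -> skip
  v6 WRITE d 15 -> skip
  v7 WRITE d 35 -> skip
  v8 WRITE d 24 -> skip
  v9 WRITE e 31 -> keep
  v10 WRITE a 7 -> skip
  v11 WRITE d 19 -> skip
  v12 WRITE b 0 -> skip
  v13 WRITE e 7 -> drop (> snap)
  v14 WRITE d 22 -> skip
  v15 WRITE a 23 -> skip
Collected: [(9, 31)]

Answer: v9 31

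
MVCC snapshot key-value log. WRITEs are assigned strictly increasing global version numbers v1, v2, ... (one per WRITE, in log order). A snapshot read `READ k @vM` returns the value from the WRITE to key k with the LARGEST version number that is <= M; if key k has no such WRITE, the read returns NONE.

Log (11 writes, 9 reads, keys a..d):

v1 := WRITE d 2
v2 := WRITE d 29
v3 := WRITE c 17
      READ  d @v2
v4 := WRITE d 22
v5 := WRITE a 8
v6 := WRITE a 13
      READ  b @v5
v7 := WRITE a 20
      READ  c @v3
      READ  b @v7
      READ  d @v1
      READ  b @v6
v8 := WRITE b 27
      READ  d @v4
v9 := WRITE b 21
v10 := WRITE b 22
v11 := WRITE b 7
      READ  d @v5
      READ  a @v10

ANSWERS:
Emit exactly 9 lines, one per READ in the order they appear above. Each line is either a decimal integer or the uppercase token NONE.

Answer: 29
NONE
17
NONE
2
NONE
22
22
20

Derivation:
v1: WRITE d=2  (d history now [(1, 2)])
v2: WRITE d=29  (d history now [(1, 2), (2, 29)])
v3: WRITE c=17  (c history now [(3, 17)])
READ d @v2: history=[(1, 2), (2, 29)] -> pick v2 -> 29
v4: WRITE d=22  (d history now [(1, 2), (2, 29), (4, 22)])
v5: WRITE a=8  (a history now [(5, 8)])
v6: WRITE a=13  (a history now [(5, 8), (6, 13)])
READ b @v5: history=[] -> no version <= 5 -> NONE
v7: WRITE a=20  (a history now [(5, 8), (6, 13), (7, 20)])
READ c @v3: history=[(3, 17)] -> pick v3 -> 17
READ b @v7: history=[] -> no version <= 7 -> NONE
READ d @v1: history=[(1, 2), (2, 29), (4, 22)] -> pick v1 -> 2
READ b @v6: history=[] -> no version <= 6 -> NONE
v8: WRITE b=27  (b history now [(8, 27)])
READ d @v4: history=[(1, 2), (2, 29), (4, 22)] -> pick v4 -> 22
v9: WRITE b=21  (b history now [(8, 27), (9, 21)])
v10: WRITE b=22  (b history now [(8, 27), (9, 21), (10, 22)])
v11: WRITE b=7  (b history now [(8, 27), (9, 21), (10, 22), (11, 7)])
READ d @v5: history=[(1, 2), (2, 29), (4, 22)] -> pick v4 -> 22
READ a @v10: history=[(5, 8), (6, 13), (7, 20)] -> pick v7 -> 20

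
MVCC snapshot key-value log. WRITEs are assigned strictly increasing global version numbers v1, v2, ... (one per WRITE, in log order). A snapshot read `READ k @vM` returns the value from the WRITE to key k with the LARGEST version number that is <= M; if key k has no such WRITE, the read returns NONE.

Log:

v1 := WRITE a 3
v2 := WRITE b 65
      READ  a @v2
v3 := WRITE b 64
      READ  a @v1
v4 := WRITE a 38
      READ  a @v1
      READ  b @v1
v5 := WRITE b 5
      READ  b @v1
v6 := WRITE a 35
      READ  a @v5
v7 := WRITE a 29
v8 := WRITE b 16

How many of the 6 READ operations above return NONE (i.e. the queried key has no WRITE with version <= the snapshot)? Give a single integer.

Answer: 2

Derivation:
v1: WRITE a=3  (a history now [(1, 3)])
v2: WRITE b=65  (b history now [(2, 65)])
READ a @v2: history=[(1, 3)] -> pick v1 -> 3
v3: WRITE b=64  (b history now [(2, 65), (3, 64)])
READ a @v1: history=[(1, 3)] -> pick v1 -> 3
v4: WRITE a=38  (a history now [(1, 3), (4, 38)])
READ a @v1: history=[(1, 3), (4, 38)] -> pick v1 -> 3
READ b @v1: history=[(2, 65), (3, 64)] -> no version <= 1 -> NONE
v5: WRITE b=5  (b history now [(2, 65), (3, 64), (5, 5)])
READ b @v1: history=[(2, 65), (3, 64), (5, 5)] -> no version <= 1 -> NONE
v6: WRITE a=35  (a history now [(1, 3), (4, 38), (6, 35)])
READ a @v5: history=[(1, 3), (4, 38), (6, 35)] -> pick v4 -> 38
v7: WRITE a=29  (a history now [(1, 3), (4, 38), (6, 35), (7, 29)])
v8: WRITE b=16  (b history now [(2, 65), (3, 64), (5, 5), (8, 16)])
Read results in order: ['3', '3', '3', 'NONE', 'NONE', '38']
NONE count = 2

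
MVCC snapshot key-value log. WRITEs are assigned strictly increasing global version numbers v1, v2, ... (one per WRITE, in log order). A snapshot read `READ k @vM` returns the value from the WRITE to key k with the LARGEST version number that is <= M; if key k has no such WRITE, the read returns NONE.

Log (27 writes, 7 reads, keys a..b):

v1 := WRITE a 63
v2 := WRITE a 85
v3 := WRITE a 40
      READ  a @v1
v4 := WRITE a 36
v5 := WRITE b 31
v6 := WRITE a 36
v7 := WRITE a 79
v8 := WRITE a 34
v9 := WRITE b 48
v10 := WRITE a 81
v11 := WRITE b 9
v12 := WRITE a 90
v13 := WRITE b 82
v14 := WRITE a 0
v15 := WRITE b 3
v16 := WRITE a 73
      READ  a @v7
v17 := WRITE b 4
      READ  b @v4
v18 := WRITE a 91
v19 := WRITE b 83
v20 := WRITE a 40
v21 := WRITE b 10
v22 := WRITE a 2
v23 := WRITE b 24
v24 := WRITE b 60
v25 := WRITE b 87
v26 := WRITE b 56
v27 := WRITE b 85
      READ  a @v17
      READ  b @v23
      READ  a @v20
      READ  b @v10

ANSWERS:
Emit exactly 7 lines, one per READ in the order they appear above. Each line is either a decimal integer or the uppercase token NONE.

v1: WRITE a=63  (a history now [(1, 63)])
v2: WRITE a=85  (a history now [(1, 63), (2, 85)])
v3: WRITE a=40  (a history now [(1, 63), (2, 85), (3, 40)])
READ a @v1: history=[(1, 63), (2, 85), (3, 40)] -> pick v1 -> 63
v4: WRITE a=36  (a history now [(1, 63), (2, 85), (3, 40), (4, 36)])
v5: WRITE b=31  (b history now [(5, 31)])
v6: WRITE a=36  (a history now [(1, 63), (2, 85), (3, 40), (4, 36), (6, 36)])
v7: WRITE a=79  (a history now [(1, 63), (2, 85), (3, 40), (4, 36), (6, 36), (7, 79)])
v8: WRITE a=34  (a history now [(1, 63), (2, 85), (3, 40), (4, 36), (6, 36), (7, 79), (8, 34)])
v9: WRITE b=48  (b history now [(5, 31), (9, 48)])
v10: WRITE a=81  (a history now [(1, 63), (2, 85), (3, 40), (4, 36), (6, 36), (7, 79), (8, 34), (10, 81)])
v11: WRITE b=9  (b history now [(5, 31), (9, 48), (11, 9)])
v12: WRITE a=90  (a history now [(1, 63), (2, 85), (3, 40), (4, 36), (6, 36), (7, 79), (8, 34), (10, 81), (12, 90)])
v13: WRITE b=82  (b history now [(5, 31), (9, 48), (11, 9), (13, 82)])
v14: WRITE a=0  (a history now [(1, 63), (2, 85), (3, 40), (4, 36), (6, 36), (7, 79), (8, 34), (10, 81), (12, 90), (14, 0)])
v15: WRITE b=3  (b history now [(5, 31), (9, 48), (11, 9), (13, 82), (15, 3)])
v16: WRITE a=73  (a history now [(1, 63), (2, 85), (3, 40), (4, 36), (6, 36), (7, 79), (8, 34), (10, 81), (12, 90), (14, 0), (16, 73)])
READ a @v7: history=[(1, 63), (2, 85), (3, 40), (4, 36), (6, 36), (7, 79), (8, 34), (10, 81), (12, 90), (14, 0), (16, 73)] -> pick v7 -> 79
v17: WRITE b=4  (b history now [(5, 31), (9, 48), (11, 9), (13, 82), (15, 3), (17, 4)])
READ b @v4: history=[(5, 31), (9, 48), (11, 9), (13, 82), (15, 3), (17, 4)] -> no version <= 4 -> NONE
v18: WRITE a=91  (a history now [(1, 63), (2, 85), (3, 40), (4, 36), (6, 36), (7, 79), (8, 34), (10, 81), (12, 90), (14, 0), (16, 73), (18, 91)])
v19: WRITE b=83  (b history now [(5, 31), (9, 48), (11, 9), (13, 82), (15, 3), (17, 4), (19, 83)])
v20: WRITE a=40  (a history now [(1, 63), (2, 85), (3, 40), (4, 36), (6, 36), (7, 79), (8, 34), (10, 81), (12, 90), (14, 0), (16, 73), (18, 91), (20, 40)])
v21: WRITE b=10  (b history now [(5, 31), (9, 48), (11, 9), (13, 82), (15, 3), (17, 4), (19, 83), (21, 10)])
v22: WRITE a=2  (a history now [(1, 63), (2, 85), (3, 40), (4, 36), (6, 36), (7, 79), (8, 34), (10, 81), (12, 90), (14, 0), (16, 73), (18, 91), (20, 40), (22, 2)])
v23: WRITE b=24  (b history now [(5, 31), (9, 48), (11, 9), (13, 82), (15, 3), (17, 4), (19, 83), (21, 10), (23, 24)])
v24: WRITE b=60  (b history now [(5, 31), (9, 48), (11, 9), (13, 82), (15, 3), (17, 4), (19, 83), (21, 10), (23, 24), (24, 60)])
v25: WRITE b=87  (b history now [(5, 31), (9, 48), (11, 9), (13, 82), (15, 3), (17, 4), (19, 83), (21, 10), (23, 24), (24, 60), (25, 87)])
v26: WRITE b=56  (b history now [(5, 31), (9, 48), (11, 9), (13, 82), (15, 3), (17, 4), (19, 83), (21, 10), (23, 24), (24, 60), (25, 87), (26, 56)])
v27: WRITE b=85  (b history now [(5, 31), (9, 48), (11, 9), (13, 82), (15, 3), (17, 4), (19, 83), (21, 10), (23, 24), (24, 60), (25, 87), (26, 56), (27, 85)])
READ a @v17: history=[(1, 63), (2, 85), (3, 40), (4, 36), (6, 36), (7, 79), (8, 34), (10, 81), (12, 90), (14, 0), (16, 73), (18, 91), (20, 40), (22, 2)] -> pick v16 -> 73
READ b @v23: history=[(5, 31), (9, 48), (11, 9), (13, 82), (15, 3), (17, 4), (19, 83), (21, 10), (23, 24), (24, 60), (25, 87), (26, 56), (27, 85)] -> pick v23 -> 24
READ a @v20: history=[(1, 63), (2, 85), (3, 40), (4, 36), (6, 36), (7, 79), (8, 34), (10, 81), (12, 90), (14, 0), (16, 73), (18, 91), (20, 40), (22, 2)] -> pick v20 -> 40
READ b @v10: history=[(5, 31), (9, 48), (11, 9), (13, 82), (15, 3), (17, 4), (19, 83), (21, 10), (23, 24), (24, 60), (25, 87), (26, 56), (27, 85)] -> pick v9 -> 48

Answer: 63
79
NONE
73
24
40
48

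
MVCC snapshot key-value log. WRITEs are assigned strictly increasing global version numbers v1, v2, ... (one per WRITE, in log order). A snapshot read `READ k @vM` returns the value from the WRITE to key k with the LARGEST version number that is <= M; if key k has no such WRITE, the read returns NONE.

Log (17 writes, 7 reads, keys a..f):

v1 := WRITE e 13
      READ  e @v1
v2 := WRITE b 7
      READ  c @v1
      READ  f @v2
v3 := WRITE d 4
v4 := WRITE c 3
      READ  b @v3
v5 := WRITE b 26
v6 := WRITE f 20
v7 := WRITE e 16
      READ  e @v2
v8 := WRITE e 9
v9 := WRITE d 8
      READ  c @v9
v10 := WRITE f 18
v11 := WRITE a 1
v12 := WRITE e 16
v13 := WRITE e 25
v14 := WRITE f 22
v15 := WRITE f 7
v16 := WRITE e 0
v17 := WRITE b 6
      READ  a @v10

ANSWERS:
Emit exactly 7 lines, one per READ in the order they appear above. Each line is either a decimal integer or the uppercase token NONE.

v1: WRITE e=13  (e history now [(1, 13)])
READ e @v1: history=[(1, 13)] -> pick v1 -> 13
v2: WRITE b=7  (b history now [(2, 7)])
READ c @v1: history=[] -> no version <= 1 -> NONE
READ f @v2: history=[] -> no version <= 2 -> NONE
v3: WRITE d=4  (d history now [(3, 4)])
v4: WRITE c=3  (c history now [(4, 3)])
READ b @v3: history=[(2, 7)] -> pick v2 -> 7
v5: WRITE b=26  (b history now [(2, 7), (5, 26)])
v6: WRITE f=20  (f history now [(6, 20)])
v7: WRITE e=16  (e history now [(1, 13), (7, 16)])
READ e @v2: history=[(1, 13), (7, 16)] -> pick v1 -> 13
v8: WRITE e=9  (e history now [(1, 13), (7, 16), (8, 9)])
v9: WRITE d=8  (d history now [(3, 4), (9, 8)])
READ c @v9: history=[(4, 3)] -> pick v4 -> 3
v10: WRITE f=18  (f history now [(6, 20), (10, 18)])
v11: WRITE a=1  (a history now [(11, 1)])
v12: WRITE e=16  (e history now [(1, 13), (7, 16), (8, 9), (12, 16)])
v13: WRITE e=25  (e history now [(1, 13), (7, 16), (8, 9), (12, 16), (13, 25)])
v14: WRITE f=22  (f history now [(6, 20), (10, 18), (14, 22)])
v15: WRITE f=7  (f history now [(6, 20), (10, 18), (14, 22), (15, 7)])
v16: WRITE e=0  (e history now [(1, 13), (7, 16), (8, 9), (12, 16), (13, 25), (16, 0)])
v17: WRITE b=6  (b history now [(2, 7), (5, 26), (17, 6)])
READ a @v10: history=[(11, 1)] -> no version <= 10 -> NONE

Answer: 13
NONE
NONE
7
13
3
NONE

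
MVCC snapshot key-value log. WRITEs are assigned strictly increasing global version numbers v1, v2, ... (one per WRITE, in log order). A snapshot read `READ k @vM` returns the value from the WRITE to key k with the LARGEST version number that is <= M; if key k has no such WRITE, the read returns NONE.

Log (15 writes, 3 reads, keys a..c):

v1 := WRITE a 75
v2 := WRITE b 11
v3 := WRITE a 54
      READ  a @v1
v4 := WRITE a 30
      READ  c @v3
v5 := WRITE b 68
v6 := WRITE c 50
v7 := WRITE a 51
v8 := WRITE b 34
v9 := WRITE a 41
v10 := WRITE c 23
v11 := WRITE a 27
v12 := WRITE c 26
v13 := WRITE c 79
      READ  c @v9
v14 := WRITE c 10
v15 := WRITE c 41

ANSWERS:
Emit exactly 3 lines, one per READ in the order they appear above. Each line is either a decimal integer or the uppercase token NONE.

v1: WRITE a=75  (a history now [(1, 75)])
v2: WRITE b=11  (b history now [(2, 11)])
v3: WRITE a=54  (a history now [(1, 75), (3, 54)])
READ a @v1: history=[(1, 75), (3, 54)] -> pick v1 -> 75
v4: WRITE a=30  (a history now [(1, 75), (3, 54), (4, 30)])
READ c @v3: history=[] -> no version <= 3 -> NONE
v5: WRITE b=68  (b history now [(2, 11), (5, 68)])
v6: WRITE c=50  (c history now [(6, 50)])
v7: WRITE a=51  (a history now [(1, 75), (3, 54), (4, 30), (7, 51)])
v8: WRITE b=34  (b history now [(2, 11), (5, 68), (8, 34)])
v9: WRITE a=41  (a history now [(1, 75), (3, 54), (4, 30), (7, 51), (9, 41)])
v10: WRITE c=23  (c history now [(6, 50), (10, 23)])
v11: WRITE a=27  (a history now [(1, 75), (3, 54), (4, 30), (7, 51), (9, 41), (11, 27)])
v12: WRITE c=26  (c history now [(6, 50), (10, 23), (12, 26)])
v13: WRITE c=79  (c history now [(6, 50), (10, 23), (12, 26), (13, 79)])
READ c @v9: history=[(6, 50), (10, 23), (12, 26), (13, 79)] -> pick v6 -> 50
v14: WRITE c=10  (c history now [(6, 50), (10, 23), (12, 26), (13, 79), (14, 10)])
v15: WRITE c=41  (c history now [(6, 50), (10, 23), (12, 26), (13, 79), (14, 10), (15, 41)])

Answer: 75
NONE
50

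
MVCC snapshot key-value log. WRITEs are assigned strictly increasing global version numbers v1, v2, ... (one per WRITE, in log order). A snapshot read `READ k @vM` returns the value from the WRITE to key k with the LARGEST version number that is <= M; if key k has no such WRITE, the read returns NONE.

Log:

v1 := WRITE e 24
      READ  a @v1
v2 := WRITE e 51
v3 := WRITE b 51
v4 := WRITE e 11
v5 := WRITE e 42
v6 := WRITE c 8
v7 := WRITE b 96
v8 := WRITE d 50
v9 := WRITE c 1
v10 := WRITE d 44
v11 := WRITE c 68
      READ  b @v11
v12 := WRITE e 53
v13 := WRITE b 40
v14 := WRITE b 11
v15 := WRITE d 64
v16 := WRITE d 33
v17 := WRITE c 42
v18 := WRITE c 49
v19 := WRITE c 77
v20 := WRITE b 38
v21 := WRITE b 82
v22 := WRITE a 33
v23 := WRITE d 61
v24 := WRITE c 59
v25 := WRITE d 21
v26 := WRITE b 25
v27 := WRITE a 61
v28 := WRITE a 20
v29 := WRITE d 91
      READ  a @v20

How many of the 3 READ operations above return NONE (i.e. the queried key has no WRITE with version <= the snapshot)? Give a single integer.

v1: WRITE e=24  (e history now [(1, 24)])
READ a @v1: history=[] -> no version <= 1 -> NONE
v2: WRITE e=51  (e history now [(1, 24), (2, 51)])
v3: WRITE b=51  (b history now [(3, 51)])
v4: WRITE e=11  (e history now [(1, 24), (2, 51), (4, 11)])
v5: WRITE e=42  (e history now [(1, 24), (2, 51), (4, 11), (5, 42)])
v6: WRITE c=8  (c history now [(6, 8)])
v7: WRITE b=96  (b history now [(3, 51), (7, 96)])
v8: WRITE d=50  (d history now [(8, 50)])
v9: WRITE c=1  (c history now [(6, 8), (9, 1)])
v10: WRITE d=44  (d history now [(8, 50), (10, 44)])
v11: WRITE c=68  (c history now [(6, 8), (9, 1), (11, 68)])
READ b @v11: history=[(3, 51), (7, 96)] -> pick v7 -> 96
v12: WRITE e=53  (e history now [(1, 24), (2, 51), (4, 11), (5, 42), (12, 53)])
v13: WRITE b=40  (b history now [(3, 51), (7, 96), (13, 40)])
v14: WRITE b=11  (b history now [(3, 51), (7, 96), (13, 40), (14, 11)])
v15: WRITE d=64  (d history now [(8, 50), (10, 44), (15, 64)])
v16: WRITE d=33  (d history now [(8, 50), (10, 44), (15, 64), (16, 33)])
v17: WRITE c=42  (c history now [(6, 8), (9, 1), (11, 68), (17, 42)])
v18: WRITE c=49  (c history now [(6, 8), (9, 1), (11, 68), (17, 42), (18, 49)])
v19: WRITE c=77  (c history now [(6, 8), (9, 1), (11, 68), (17, 42), (18, 49), (19, 77)])
v20: WRITE b=38  (b history now [(3, 51), (7, 96), (13, 40), (14, 11), (20, 38)])
v21: WRITE b=82  (b history now [(3, 51), (7, 96), (13, 40), (14, 11), (20, 38), (21, 82)])
v22: WRITE a=33  (a history now [(22, 33)])
v23: WRITE d=61  (d history now [(8, 50), (10, 44), (15, 64), (16, 33), (23, 61)])
v24: WRITE c=59  (c history now [(6, 8), (9, 1), (11, 68), (17, 42), (18, 49), (19, 77), (24, 59)])
v25: WRITE d=21  (d history now [(8, 50), (10, 44), (15, 64), (16, 33), (23, 61), (25, 21)])
v26: WRITE b=25  (b history now [(3, 51), (7, 96), (13, 40), (14, 11), (20, 38), (21, 82), (26, 25)])
v27: WRITE a=61  (a history now [(22, 33), (27, 61)])
v28: WRITE a=20  (a history now [(22, 33), (27, 61), (28, 20)])
v29: WRITE d=91  (d history now [(8, 50), (10, 44), (15, 64), (16, 33), (23, 61), (25, 21), (29, 91)])
READ a @v20: history=[(22, 33), (27, 61), (28, 20)] -> no version <= 20 -> NONE
Read results in order: ['NONE', '96', 'NONE']
NONE count = 2

Answer: 2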